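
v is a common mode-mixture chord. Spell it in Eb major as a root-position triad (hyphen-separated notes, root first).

The root, Bb, is scale degree 5 — the same note in Eb major and Eb minor; only the chord quality changes. In Eb minor the chord on Bb is Bb–Db–F.

Bb-Db-F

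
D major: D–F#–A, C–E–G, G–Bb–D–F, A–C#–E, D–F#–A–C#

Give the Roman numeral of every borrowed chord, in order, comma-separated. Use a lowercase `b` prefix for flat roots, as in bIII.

The diatonic triads in D major are D, Em, F#m, G, A, Bm, C#dim. D–F#–A = D, A–C#–E = A and D–F#–A–C# = Dmaj7 are all diatonic. But C–E–G is foreign: the diatonic vii° on degree 7 is C#dim, whereas C comes from D minor. It is labeled bVII. G–Bb–D–F is not: scale degree 4 in D major carries G (IV). In D minor the chord on that degree is Gm7, so here it functions as iv7, borrowed from the parallel minor.

bVII, iv7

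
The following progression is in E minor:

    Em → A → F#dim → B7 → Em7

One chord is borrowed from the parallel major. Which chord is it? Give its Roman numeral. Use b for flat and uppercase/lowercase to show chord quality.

IV

The diatonic triads in E minor (with V from harmonic minor) are Em, F#dim, G, Am, B, C, D. Of the given chords, Em, F#dim, B7 and Em7 are diatonic. But A (A–C#–E) is foreign: the diatonic iv on degree 4 is Am, whereas A comes from E major. It is labeled IV.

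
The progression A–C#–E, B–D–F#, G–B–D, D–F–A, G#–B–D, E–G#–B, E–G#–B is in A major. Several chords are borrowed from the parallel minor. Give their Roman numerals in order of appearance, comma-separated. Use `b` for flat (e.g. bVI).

bVII, iv

The diatonic triads in A major are A, Bm, C#m, D, E, F#m, G#dim. A–C#–E = A, B–D–F# = Bm, G#–B–D = G#dim and E–G#–B = E are all diatonic. G–B–D doesn't fit — on degree 7 A major would have G#dim (vii°). G is the degree-7 chord of A minor, so it is the borrowed bVII. But D–F–A is foreign: the diatonic IV on degree 4 is D, whereas Dm comes from A minor. It is labeled iv.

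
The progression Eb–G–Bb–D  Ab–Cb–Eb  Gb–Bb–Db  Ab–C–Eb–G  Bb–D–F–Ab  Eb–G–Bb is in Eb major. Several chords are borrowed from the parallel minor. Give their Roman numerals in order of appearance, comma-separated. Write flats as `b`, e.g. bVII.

Eb major has the diatonic set Eb, Fm, Gm, Ab, Bb, Cm, Ddim. Of the given chords, Eb–G–Bb–D = Ebmaj7, Ab–C–Eb–G = Abmaj7, Bb–D–F–Ab = Bb7 and Eb–G–Bb = Eb are diatonic. But Ab–Cb–Eb is foreign: the diatonic IV on degree 4 is Ab, whereas Abm comes from Eb minor. It is labeled iv. Gb–Bb–Db doesn't fit — on degree 3 Eb major would have Gm (iii). Gb is the degree-3 chord of Eb minor, so it is the borrowed bIII.

iv, bIII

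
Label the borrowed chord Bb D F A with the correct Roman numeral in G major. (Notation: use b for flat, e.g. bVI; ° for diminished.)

The root Bb is the lowered 3rd scale degree — diatonically G major has B there. The diatonic chord on degree 3 would be Bm (iii), but Bb–D–F–A is the major-seventh chord from G minor. As a borrowed chord it is labeled bIIImaj7.

bIIImaj7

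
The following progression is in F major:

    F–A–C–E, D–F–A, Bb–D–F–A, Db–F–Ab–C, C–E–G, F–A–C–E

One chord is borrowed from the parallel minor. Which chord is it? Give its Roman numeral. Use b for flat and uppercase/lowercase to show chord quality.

bVImaj7

In F major the diatonic chords are F, Gm, Am, Bb, C, Dm, Edim. F–A–C–E = Fmaj7, D–F–A = Dm, Bb–D–F–A = Bbmaj7 and C–E–G = C are all diatonic. Db–F–Ab–C doesn't fit — on degree 6 F major would have Dm (vi). Dbmaj7 is the degree-6 chord of F minor, so it is the borrowed bVImaj7.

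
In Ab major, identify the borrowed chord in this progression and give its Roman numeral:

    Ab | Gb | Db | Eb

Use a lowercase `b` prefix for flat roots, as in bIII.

In Ab major the diatonic chords are Ab, Bbm, Cm, Db, Eb, Fm, Gdim. Ab, Db and Eb all belong to that set. Gb (Gb–Bb–Db) doesn't fit — on degree 7 Ab major would have Gdim (vii°). Gb is the degree-7 chord of Ab minor, so it is the borrowed bVII.

bVII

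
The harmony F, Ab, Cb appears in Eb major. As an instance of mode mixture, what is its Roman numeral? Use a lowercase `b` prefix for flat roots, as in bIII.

ii°

The root F is the diatonic 2nd degree of Eb major; the borrowing shows in the chord quality. The diatonic chord on degree 2 would be Fm (ii), but F–Ab–Cb is the diminished chord from Eb minor. As a borrowed chord it is labeled ii°.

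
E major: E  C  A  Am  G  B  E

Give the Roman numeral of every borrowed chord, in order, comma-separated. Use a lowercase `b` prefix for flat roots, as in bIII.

bVI, iv, bIII

In E major the diatonic chords are E, F#m, G#m, A, B, C#m, D#dim. Of the given chords, E, A and B are diatonic. C (C–E–G) is not: scale degree 6 in E major carries C#m (vi). In E minor the chord on that degree is C, so here it functions as bVI, borrowed from the parallel minor. But Am (A–C–E) is foreign: the diatonic IV on degree 4 is A, whereas Am comes from E minor. It is labeled iv. But G (G–B–D) is foreign: the diatonic iii on degree 3 is G#m, whereas G comes from E minor. It is labeled bIII.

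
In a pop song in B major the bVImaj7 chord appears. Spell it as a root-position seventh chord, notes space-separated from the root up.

Scale degree 6 in B major is G#. bVImaj7 uses the lowered form, G, taken from B minor. In B minor the chord on G is G–B–D–F#.

G B D F#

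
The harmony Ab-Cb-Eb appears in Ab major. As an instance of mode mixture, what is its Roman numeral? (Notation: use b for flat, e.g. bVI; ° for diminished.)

i

Ab is scale degree 1 in Ab major. The diatonic chord on degree 1 would be Ab (I), but Ab–Cb–Eb is the minor chord from Ab minor. As a borrowed chord it is labeled i.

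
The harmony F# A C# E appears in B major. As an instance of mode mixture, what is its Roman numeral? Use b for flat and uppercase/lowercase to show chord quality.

F# is scale degree 5 in B major. Diatonically B major has F# (V) on that degree; F#–A–C#–E is instead the minor-seventh chord native to B minor, so it takes the label v7.

v7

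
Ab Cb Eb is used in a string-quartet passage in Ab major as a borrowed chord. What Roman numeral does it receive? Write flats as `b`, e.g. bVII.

i

The root Ab is the diatonic 1st degree of Ab major; the borrowing shows in the chord quality. The diatonic chord on degree 1 would be Ab (I), but Ab–Cb–Eb is the minor chord from Ab minor. As a borrowed chord it is labeled i.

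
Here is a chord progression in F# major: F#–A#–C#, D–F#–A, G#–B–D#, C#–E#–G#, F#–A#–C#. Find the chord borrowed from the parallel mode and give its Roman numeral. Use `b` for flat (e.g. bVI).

The diatonic triads in F# major are F#, G#m, A#m, B, C#, D#m, E#dim. F#–A#–C# = F#, G#–B–D# = G#m and C#–E#–G# = C# all belong to that set. D–F#–A is not: scale degree 6 in F# major carries D#m (vi). In F# minor the chord on that degree is D, so here it functions as bVI, borrowed from the parallel minor.

bVI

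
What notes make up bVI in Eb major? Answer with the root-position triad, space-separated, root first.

bVI is built on the lowered scale degree 6. In Eb major degree 6 is C; lowered it becomes Cb. Building the major chord from the parallel minor on Cb: Cb–Eb–Gb.

Cb Eb Gb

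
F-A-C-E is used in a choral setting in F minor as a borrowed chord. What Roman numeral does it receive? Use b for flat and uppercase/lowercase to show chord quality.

Imaj7

The root F is the diatonic 1st degree of F minor; the borrowing shows in the chord quality. The diatonic chord on degree 1 would be Fm (i), but F–A–C–E is the major-seventh chord from F major. As a borrowed chord it is labeled Imaj7.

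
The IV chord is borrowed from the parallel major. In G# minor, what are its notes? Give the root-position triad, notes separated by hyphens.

C#-E#-G#

IV is built on scale degree 4, which is C# in both G# minor and its parallel. Building the major chord from the parallel major on C#: C#–E#–G#.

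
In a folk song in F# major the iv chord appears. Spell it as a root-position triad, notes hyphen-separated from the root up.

The root, B, is scale degree 4 — the same note in F# major and F# minor; only the chord quality changes. In F# minor the chord on B is B–D–F#.

B-D-F#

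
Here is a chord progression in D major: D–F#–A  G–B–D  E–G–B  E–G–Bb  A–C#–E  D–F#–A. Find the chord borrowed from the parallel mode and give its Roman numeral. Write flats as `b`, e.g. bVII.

ii°

In D major the diatonic chords are D, Em, F#m, G, A, Bm, C#dim. D–F#–A = D, G–B–D = G, E–G–B = Em and A–C#–E = A all belong to that set. E–G–Bb is not: scale degree 2 in D major carries Em (ii). In D minor the chord on that degree is Edim, so here it functions as ii°, borrowed from the parallel minor.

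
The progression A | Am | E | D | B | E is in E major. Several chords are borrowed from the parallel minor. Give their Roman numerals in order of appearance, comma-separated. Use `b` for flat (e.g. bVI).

iv, bVII

In E major the diatonic chords are E, F#m, G#m, A, B, C#m, D#dim. A, E and B all belong to that set. Am (A–C–E) is not: scale degree 4 in E major carries A (IV). In E minor the chord on that degree is Am, so here it functions as iv, borrowed from the parallel minor. D (D–F#–A) doesn't fit — on degree 7 E major would have D#dim (vii°). D is the degree-7 chord of E minor, so it is the borrowed bVII.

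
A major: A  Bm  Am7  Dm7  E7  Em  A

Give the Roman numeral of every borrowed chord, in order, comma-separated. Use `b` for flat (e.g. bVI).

i7, iv7, v

The diatonic triads in A major are A, Bm, C#m, D, E, F#m, G#dim. A, Bm and E7 all belong to that set. But Am7 (A–C–E–G) is foreign: the diatonic I on degree 1 is A, whereas Am7 comes from A minor. It is labeled i7. But Dm7 (D–F–A–C) is foreign: the diatonic IV on degree 4 is D, whereas Dm7 comes from A minor. It is labeled iv7. Em (E–G–B) doesn't fit — on degree 5 A major would have E (V). Em is the degree-5 chord of A minor, so it is the borrowed v.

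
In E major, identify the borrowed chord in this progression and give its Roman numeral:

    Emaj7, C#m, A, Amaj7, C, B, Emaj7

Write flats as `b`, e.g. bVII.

In E major the diatonic chords are E, F#m, G#m, A, B, C#m, D#dim. Of the given chords, Emaj7, C#m, A, Amaj7 and B are diatonic. C (C–E–G) is not: scale degree 6 in E major carries C#m (vi). In E minor the chord on that degree is C, so here it functions as bVI, borrowed from the parallel minor.

bVI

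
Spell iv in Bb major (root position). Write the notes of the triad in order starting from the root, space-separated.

The root, Eb, is scale degree 4 — the same note in Bb major and Bb minor; only the chord quality changes. Stacking thirds in Bb minor on Eb gives Eb–Gb–Bb.

Eb Gb Bb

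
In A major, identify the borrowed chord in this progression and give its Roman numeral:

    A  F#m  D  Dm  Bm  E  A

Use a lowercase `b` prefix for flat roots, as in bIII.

A major has the diatonic set A, Bm, C#m, D, E, F#m, G#dim. A, F#m, D, Bm and E are all diatonic. Dm (D–F–A) is not: scale degree 4 in A major carries D (IV). In A minor the chord on that degree is Dm, so here it functions as iv, borrowed from the parallel minor.

iv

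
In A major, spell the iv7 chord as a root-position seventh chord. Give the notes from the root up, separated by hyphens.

D-F-A-C

The root, D, is scale degree 4 — the same note in A major and A minor; only the chord quality changes. Building the minor-seventh chord from the parallel minor on D: D–F–A–C.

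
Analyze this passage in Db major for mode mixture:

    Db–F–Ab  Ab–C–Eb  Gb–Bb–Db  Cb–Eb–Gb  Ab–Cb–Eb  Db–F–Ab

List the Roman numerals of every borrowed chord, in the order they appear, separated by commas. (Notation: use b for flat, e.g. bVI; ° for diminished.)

Db major has the diatonic set Db, Ebm, Fm, Gb, Ab, Bbm, Cdim. Db–F–Ab = Db, Ab–C–Eb = Ab and Gb–Bb–Db = Gb all belong to that set. Cb–Eb–Gb is not: scale degree 7 in Db major carries Cdim (vii°). In Db minor the chord on that degree is Cb, so here it functions as bVII, borrowed from the parallel minor. But Ab–Cb–Eb is foreign: the diatonic V on degree 5 is Ab, whereas Abm comes from Db minor. It is labeled v.

bVII, v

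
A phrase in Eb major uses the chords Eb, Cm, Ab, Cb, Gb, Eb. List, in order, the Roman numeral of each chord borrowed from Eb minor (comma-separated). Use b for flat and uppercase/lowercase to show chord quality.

The diatonic triads in Eb major are Eb, Fm, Gm, Ab, Bb, Cm, Ddim. Eb, Cm and Ab are all diatonic. But Cb (Cb–Eb–Gb) is foreign: the diatonic vi on degree 6 is Cm, whereas Cb comes from Eb minor. It is labeled bVI. Gb (Gb–Bb–Db) is not: scale degree 3 in Eb major carries Gm (iii). In Eb minor the chord on that degree is Gb, so here it functions as bIII, borrowed from the parallel minor.

bVI, bIII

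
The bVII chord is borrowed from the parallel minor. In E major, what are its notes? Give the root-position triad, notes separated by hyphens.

bVII is built on the lowered scale degree 7. In E major degree 7 is D#; lowered it becomes D. In E minor the chord on D is D–F#–A.

D-F#-A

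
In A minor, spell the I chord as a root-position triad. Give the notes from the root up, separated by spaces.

A C# E

I is built on scale degree 1, which is A in both A minor and its parallel. Stacking thirds in A major on A gives A–C#–E.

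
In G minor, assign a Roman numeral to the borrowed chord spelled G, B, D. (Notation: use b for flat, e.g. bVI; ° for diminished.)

The root G is the diatonic 1st degree of G minor; the borrowing shows in the chord quality. Diatonically G minor has Gm (i) on that degree; G–B–D is instead the major chord native to G major, so it takes the label I.

I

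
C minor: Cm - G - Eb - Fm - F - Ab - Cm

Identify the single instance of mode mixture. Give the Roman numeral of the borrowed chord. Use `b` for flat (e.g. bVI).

In C minor (with V from harmonic minor) the diatonic chords are Cm, Ddim, Eb, Fm, G, Ab, Bb. Cm, G, Eb, Fm and Ab are all diatonic. F (F–A–C) is not: scale degree 4 in C minor carries Fm (iv). In C major the chord on that degree is F, so here it functions as IV, borrowed from the parallel major.

IV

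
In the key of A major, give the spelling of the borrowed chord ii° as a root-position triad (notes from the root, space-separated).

B D F

The root, B, is scale degree 2 — the same note in A major and A minor; only the chord quality changes. Building the diminished chord from the parallel minor on B: B–D–F.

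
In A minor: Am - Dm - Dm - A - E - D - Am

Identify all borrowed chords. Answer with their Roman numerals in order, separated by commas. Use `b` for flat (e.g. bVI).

I, IV

The diatonic triads in A minor (with V from harmonic minor) are Am, Bdim, C, Dm, E, F, G. Am, Dm and E are all diatonic. A (A–C#–E) doesn't fit — on degree 1 A minor would have Am (i). A is the degree-1 chord of A major, so it is the borrowed I. But D (D–F#–A) is foreign: the diatonic iv on degree 4 is Dm, whereas D comes from A major. It is labeled IV.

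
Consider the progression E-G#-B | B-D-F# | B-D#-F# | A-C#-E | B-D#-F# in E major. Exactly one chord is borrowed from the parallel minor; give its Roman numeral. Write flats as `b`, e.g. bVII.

v

E major has the diatonic set E, F#m, G#m, A, B, C#m, D#dim. E–G#–B = E, B–D#–F# = B and A–C#–E = A are all diatonic. B–D–F# is not: scale degree 5 in E major carries B (V). In E minor the chord on that degree is Bm, so here it functions as v, borrowed from the parallel minor.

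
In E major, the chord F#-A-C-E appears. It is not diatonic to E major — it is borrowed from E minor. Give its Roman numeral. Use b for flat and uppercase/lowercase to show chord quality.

iiø7

F# is scale degree 2 in E major. F#–A–C–E is a half-diminished-seventh chord — the form found in E minor, not the diatonic ii (F#m). Borrowed into E major it is written iiø7.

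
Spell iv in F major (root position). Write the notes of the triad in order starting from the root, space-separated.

Bb Db F

iv is built on scale degree 4, which is Bb in both F major and its parallel. In F minor the chord on Bb is Bb–Db–F.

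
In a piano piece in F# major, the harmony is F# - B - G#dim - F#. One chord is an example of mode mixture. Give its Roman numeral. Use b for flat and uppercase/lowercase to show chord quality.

ii°

F# major has the diatonic set F#, G#m, A#m, B, C#, D#m, E#dim. Of the given chords, F# and B are diatonic. G#dim (G#–B–D) doesn't fit — on degree 2 F# major would have G#m (ii). G#dim is the degree-2 chord of F# minor, so it is the borrowed ii°.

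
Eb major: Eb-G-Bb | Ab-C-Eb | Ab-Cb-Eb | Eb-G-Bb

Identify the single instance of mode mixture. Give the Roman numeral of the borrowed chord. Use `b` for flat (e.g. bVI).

Eb major has the diatonic set Eb, Fm, Gm, Ab, Bb, Cm, Ddim. Eb–G–Bb = Eb and Ab–C–Eb = Ab both belong to that set. But Ab–Cb–Eb is foreign: the diatonic IV on degree 4 is Ab, whereas Abm comes from Eb minor. It is labeled iv.

iv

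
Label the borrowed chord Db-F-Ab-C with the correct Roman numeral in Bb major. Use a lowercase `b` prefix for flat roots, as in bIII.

bIIImaj7

In Bb major scale degree 3 is D; Db is its lowered form, from Bb minor. Diatonically Bb major has Dm (iii) on that degree; Db–F–Ab–C is instead the major-seventh chord native to Bb minor, so it takes the label bIIImaj7.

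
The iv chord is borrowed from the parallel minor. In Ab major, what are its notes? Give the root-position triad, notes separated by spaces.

The root, Db, is scale degree 4 — the same note in Ab major and Ab minor; only the chord quality changes. Building the minor chord from the parallel minor on Db: Db–Fb–Ab.

Db Fb Ab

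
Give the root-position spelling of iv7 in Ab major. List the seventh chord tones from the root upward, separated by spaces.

The root, Db, is scale degree 4 — the same note in Ab major and Ab minor; only the chord quality changes. Building the minor-seventh chord from the parallel minor on Db: Db–Fb–Ab–Cb.

Db Fb Ab Cb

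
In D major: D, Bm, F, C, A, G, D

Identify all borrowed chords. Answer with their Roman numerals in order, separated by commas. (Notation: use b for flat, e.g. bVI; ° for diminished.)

The diatonic triads in D major are D, Em, F#m, G, A, Bm, C#dim. D, Bm, A and G all belong to that set. F (F–A–C) is not: scale degree 3 in D major carries F#m (iii). In D minor the chord on that degree is F, so here it functions as bIII, borrowed from the parallel minor. C (C–E–G) is not: scale degree 7 in D major carries C#dim (vii°). In D minor the chord on that degree is C, so here it functions as bVII, borrowed from the parallel minor.

bIII, bVII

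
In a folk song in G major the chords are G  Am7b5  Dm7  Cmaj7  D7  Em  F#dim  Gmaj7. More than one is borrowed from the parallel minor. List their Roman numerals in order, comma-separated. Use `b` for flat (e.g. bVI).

iiø7, v7

G major has the diatonic set G, Am, Bm, C, D, Em, F#dim. G, Cmaj7, D7, Em, F#dim and Gmaj7 all belong to that set. But Am7b5 (A–C–Eb–G) is foreign: the diatonic ii on degree 2 is Am, whereas Am7b5 comes from G minor. It is labeled iiø7. Dm7 (D–F–A–C) doesn't fit — on degree 5 G major would have D (V). Dm7 is the degree-5 chord of G minor, so it is the borrowed v7.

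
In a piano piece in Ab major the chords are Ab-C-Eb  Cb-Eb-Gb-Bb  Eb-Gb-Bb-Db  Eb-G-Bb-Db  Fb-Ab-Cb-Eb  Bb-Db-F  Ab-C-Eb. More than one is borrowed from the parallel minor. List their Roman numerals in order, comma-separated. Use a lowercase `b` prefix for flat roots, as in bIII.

bIIImaj7, v7, bVImaj7

Ab major has the diatonic set Ab, Bbm, Cm, Db, Eb, Fm, Gdim. Ab–C–Eb = Ab, Eb–G–Bb–Db = Eb7 and Bb–Db–F = Bbm are all diatonic. Cb–Eb–Gb–Bb doesn't fit — on degree 3 Ab major would have Cm (iii). Cbmaj7 is the degree-3 chord of Ab minor, so it is the borrowed bIIImaj7. Eb–Gb–Bb–Db is not: scale degree 5 in Ab major carries Eb (V). In Ab minor the chord on that degree is Ebm7, so here it functions as v7, borrowed from the parallel minor. Fb–Ab–Cb–Eb doesn't fit — on degree 6 Ab major would have Fm (vi). Fbmaj7 is the degree-6 chord of Ab minor, so it is the borrowed bVImaj7.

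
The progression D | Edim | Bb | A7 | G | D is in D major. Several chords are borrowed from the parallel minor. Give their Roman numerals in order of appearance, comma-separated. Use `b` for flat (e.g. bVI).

In D major the diatonic chords are D, Em, F#m, G, A, Bm, C#dim. D, A7 and G are all diatonic. Edim (E–G–Bb) is not: scale degree 2 in D major carries Em (ii). In D minor the chord on that degree is Edim, so here it functions as ii°, borrowed from the parallel minor. Bb (Bb–D–F) doesn't fit — on degree 6 D major would have Bm (vi). Bb is the degree-6 chord of D minor, so it is the borrowed bVI.

ii°, bVI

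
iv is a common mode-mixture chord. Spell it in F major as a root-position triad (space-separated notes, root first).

Bb Db F

The root, Bb, is scale degree 4 — the same note in F major and F minor; only the chord quality changes. Stacking thirds in F minor on Bb gives Bb–Db–F.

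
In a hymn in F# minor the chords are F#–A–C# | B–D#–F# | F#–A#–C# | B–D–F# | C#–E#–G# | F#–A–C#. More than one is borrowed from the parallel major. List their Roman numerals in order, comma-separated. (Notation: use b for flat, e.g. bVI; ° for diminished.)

IV, I

The diatonic triads in F# minor (with V from harmonic minor) are F#m, G#dim, A, Bm, C#, D, E. F#–A–C# = F#m, B–D–F# = Bm and C#–E#–G# = C# all belong to that set. But B–D#–F# is foreign: the diatonic iv on degree 4 is Bm, whereas B comes from F# major. It is labeled IV. But F#–A#–C# is foreign: the diatonic i on degree 1 is F#m, whereas F# comes from F# major. It is labeled I.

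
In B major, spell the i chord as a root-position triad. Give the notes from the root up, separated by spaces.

B D F#

i is built on scale degree 1, which is B in both B major and its parallel. Stacking thirds in B minor on B gives B–D–F#.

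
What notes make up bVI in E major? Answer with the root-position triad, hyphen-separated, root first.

C-E-G

bVI is built on the lowered scale degree 6. In E major degree 6 is C#; lowered it becomes C. Stacking thirds in E minor on C gives C–E–G.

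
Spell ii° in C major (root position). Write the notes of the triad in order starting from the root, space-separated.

D F Ab

The root, D, is scale degree 2 — the same note in C major and C minor; only the chord quality changes. Stacking thirds in C minor on D gives D–F–Ab.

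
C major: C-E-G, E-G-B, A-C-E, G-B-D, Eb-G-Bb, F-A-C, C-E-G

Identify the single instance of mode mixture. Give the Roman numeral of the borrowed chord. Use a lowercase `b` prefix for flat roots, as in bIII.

bIII

In C major the diatonic chords are C, Dm, Em, F, G, Am, Bdim. C–E–G = C, E–G–B = Em, A–C–E = Am, G–B–D = G and F–A–C = F are all diatonic. But Eb–G–Bb is foreign: the diatonic iii on degree 3 is Em, whereas Eb comes from C minor. It is labeled bIII.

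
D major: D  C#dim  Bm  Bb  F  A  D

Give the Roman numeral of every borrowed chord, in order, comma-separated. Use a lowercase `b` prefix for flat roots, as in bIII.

D major has the diatonic set D, Em, F#m, G, A, Bm, C#dim. D, C#dim, Bm and A are all diatonic. Bb (Bb–D–F) doesn't fit — on degree 6 D major would have Bm (vi). Bb is the degree-6 chord of D minor, so it is the borrowed bVI. F (F–A–C) doesn't fit — on degree 3 D major would have F#m (iii). F is the degree-3 chord of D minor, so it is the borrowed bIII.

bVI, bIII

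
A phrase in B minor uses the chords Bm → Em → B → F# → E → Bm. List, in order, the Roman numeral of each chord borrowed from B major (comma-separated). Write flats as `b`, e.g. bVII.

The diatonic triads in B minor (with V from harmonic minor) are Bm, C#dim, D, Em, F#, G, A. Of the given chords, Bm, Em and F# are diatonic. B (B–D#–F#) is not: scale degree 1 in B minor carries Bm (i). In B major the chord on that degree is B, so here it functions as I, borrowed from the parallel major. But E (E–G#–B) is foreign: the diatonic iv on degree 4 is Em, whereas E comes from B major. It is labeled IV.

I, IV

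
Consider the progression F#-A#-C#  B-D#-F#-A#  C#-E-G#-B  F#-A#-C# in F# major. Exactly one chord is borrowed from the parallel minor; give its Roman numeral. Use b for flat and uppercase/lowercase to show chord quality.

v7

F# major has the diatonic set F#, G#m, A#m, B, C#, D#m, E#dim. F#–A#–C# = F# and B–D#–F#–A# = Bmaj7 are both diatonic. C#–E–G#–B doesn't fit — on degree 5 F# major would have C# (V). C#m7 is the degree-5 chord of F# minor, so it is the borrowed v7.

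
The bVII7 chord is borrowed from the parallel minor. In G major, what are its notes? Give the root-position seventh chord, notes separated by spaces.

The root of bVII7 is the lowered 7th degree: F# becomes F. Stacking thirds in G minor on F gives F–A–C–Eb.

F A C Eb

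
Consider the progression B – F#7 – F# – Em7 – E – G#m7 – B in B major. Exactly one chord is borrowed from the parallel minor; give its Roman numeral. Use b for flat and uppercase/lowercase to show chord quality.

B major has the diatonic set B, C#m, D#m, E, F#, G#m, A#dim. B, F#7, F#, E and G#m7 all belong to that set. Em7 (E–G–B–D) is not: scale degree 4 in B major carries E (IV). In B minor the chord on that degree is Em7, so here it functions as iv7, borrowed from the parallel minor.

iv7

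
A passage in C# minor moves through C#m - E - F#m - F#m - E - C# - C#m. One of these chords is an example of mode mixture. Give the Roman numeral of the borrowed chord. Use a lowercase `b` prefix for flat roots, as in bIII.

I

C# minor has the diatonic set C#m, D#dim, E, F#m, G#, A, B (with V from harmonic minor). C#m, E and F#m all belong to that set. C# (C#–E#–G#) is not: scale degree 1 in C# minor carries C#m (i). In C# major the chord on that degree is C#, so here it functions as I, borrowed from the parallel major.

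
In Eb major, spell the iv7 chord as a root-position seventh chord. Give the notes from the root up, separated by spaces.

iv7 is built on scale degree 4, which is Ab in both Eb major and its parallel. In Eb minor the chord on Ab is Ab–Cb–Eb–Gb.

Ab Cb Eb Gb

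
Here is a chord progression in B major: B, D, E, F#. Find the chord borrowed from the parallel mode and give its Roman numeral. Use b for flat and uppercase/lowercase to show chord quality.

bIII

B major has the diatonic set B, C#m, D#m, E, F#, G#m, A#dim. Of the given chords, B, E and F# are diatonic. D (D–F#–A) is not: scale degree 3 in B major carries D#m (iii). In B minor the chord on that degree is D, so here it functions as bIII, borrowed from the parallel minor.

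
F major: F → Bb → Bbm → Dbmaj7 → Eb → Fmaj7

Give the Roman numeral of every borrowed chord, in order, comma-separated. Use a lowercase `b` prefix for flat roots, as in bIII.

iv, bVImaj7, bVII

The diatonic triads in F major are F, Gm, Am, Bb, C, Dm, Edim. Of the given chords, F, Bb and Fmaj7 are diatonic. Bbm (Bb–Db–F) is not: scale degree 4 in F major carries Bb (IV). In F minor the chord on that degree is Bbm, so here it functions as iv, borrowed from the parallel minor. Dbmaj7 (Db–F–Ab–C) doesn't fit — on degree 6 F major would have Dm (vi). Dbmaj7 is the degree-6 chord of F minor, so it is the borrowed bVImaj7. But Eb (Eb–G–Bb) is foreign: the diatonic vii° on degree 7 is Edim, whereas Eb comes from F minor. It is labeled bVII.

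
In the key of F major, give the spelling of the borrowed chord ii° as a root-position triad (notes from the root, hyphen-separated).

G-Bb-Db

ii° is built on scale degree 2, which is G in both F major and its parallel. Stacking thirds in F minor on G gives G–Bb–Db.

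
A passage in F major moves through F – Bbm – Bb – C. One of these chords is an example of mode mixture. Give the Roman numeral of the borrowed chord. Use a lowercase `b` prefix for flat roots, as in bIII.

The diatonic triads in F major are F, Gm, Am, Bb, C, Dm, Edim. F, Bb and C all belong to that set. But Bbm (Bb–Db–F) is foreign: the diatonic IV on degree 4 is Bb, whereas Bbm comes from F minor. It is labeled iv.

iv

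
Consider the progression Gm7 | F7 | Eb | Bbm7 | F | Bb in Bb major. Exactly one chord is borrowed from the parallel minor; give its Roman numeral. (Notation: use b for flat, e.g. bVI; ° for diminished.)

i7

In Bb major the diatonic chords are Bb, Cm, Dm, Eb, F, Gm, Adim. Gm7, F7, Eb, F and Bb are all diatonic. Bbm7 (Bb–Db–F–Ab) is not: scale degree 1 in Bb major carries Bb (I). In Bb minor the chord on that degree is Bbm7, so here it functions as i7, borrowed from the parallel minor.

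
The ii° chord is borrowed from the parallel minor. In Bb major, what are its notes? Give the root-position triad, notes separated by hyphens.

C-Eb-Gb

The root, C, is scale degree 2 — the same note in Bb major and Bb minor; only the chord quality changes. Building the diminished chord from the parallel minor on C: C–Eb–Gb.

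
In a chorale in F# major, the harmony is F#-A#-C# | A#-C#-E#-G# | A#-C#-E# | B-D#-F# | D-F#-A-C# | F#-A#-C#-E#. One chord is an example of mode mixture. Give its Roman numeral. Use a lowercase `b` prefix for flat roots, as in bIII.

bVImaj7

The diatonic triads in F# major are F#, G#m, A#m, B, C#, D#m, E#dim. F#–A#–C# = F#, A#–C#–E#–G# = A#m7, A#–C#–E# = A#m, B–D#–F# = B and F#–A#–C#–E# = F#maj7 all belong to that set. D–F#–A–C# doesn't fit — on degree 6 F# major would have D#m (vi). Dmaj7 is the degree-6 chord of F# minor, so it is the borrowed bVImaj7.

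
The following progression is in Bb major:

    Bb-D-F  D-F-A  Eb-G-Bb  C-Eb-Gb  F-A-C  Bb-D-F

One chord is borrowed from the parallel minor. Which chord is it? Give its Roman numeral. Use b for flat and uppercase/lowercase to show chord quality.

The diatonic triads in Bb major are Bb, Cm, Dm, Eb, F, Gm, Adim. Bb–D–F = Bb, D–F–A = Dm, Eb–G–Bb = Eb and F–A–C = F all belong to that set. C–Eb–Gb is not: scale degree 2 in Bb major carries Cm (ii). In Bb minor the chord on that degree is Cdim, so here it functions as ii°, borrowed from the parallel minor.

ii°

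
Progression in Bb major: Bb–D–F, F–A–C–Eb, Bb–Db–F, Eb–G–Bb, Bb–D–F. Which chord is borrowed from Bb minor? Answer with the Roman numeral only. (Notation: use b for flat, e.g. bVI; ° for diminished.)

The diatonic triads in Bb major are Bb, Cm, Dm, Eb, F, Gm, Adim. Of the given chords, Bb–D–F = Bb, F–A–C–Eb = F7 and Eb–G–Bb = Eb are diatonic. Bb–Db–F doesn't fit — on degree 1 Bb major would have Bb (I). Bbm is the degree-1 chord of Bb minor, so it is the borrowed i.

i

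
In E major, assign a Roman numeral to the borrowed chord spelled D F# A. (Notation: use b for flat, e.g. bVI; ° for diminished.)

bVII

D is the lowered form of scale degree 7 in E major (the diatonic degree 7 is D#). D–F#–A is a major chord — the form found in E minor, not the diatonic vii° (D#dim). Borrowed into E major it is written bVII.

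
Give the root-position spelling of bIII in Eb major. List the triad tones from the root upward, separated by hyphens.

Gb-Bb-Db

The root of bIII is the lowered 3rd degree: G becomes Gb. Stacking thirds in Eb minor on Gb gives Gb–Bb–Db.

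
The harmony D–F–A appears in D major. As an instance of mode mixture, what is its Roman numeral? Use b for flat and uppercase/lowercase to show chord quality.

D is scale degree 1 in D major. The diatonic chord on degree 1 would be D (I), but D–F–A is the minor chord from D minor. As a borrowed chord it is labeled i.

i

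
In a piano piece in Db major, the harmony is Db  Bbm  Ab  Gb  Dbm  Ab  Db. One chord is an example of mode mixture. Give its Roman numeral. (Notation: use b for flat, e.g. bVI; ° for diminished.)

Db major has the diatonic set Db, Ebm, Fm, Gb, Ab, Bbm, Cdim. Db, Bbm, Ab and Gb are all diatonic. Dbm (Db–Fb–Ab) is not: scale degree 1 in Db major carries Db (I). In Db minor the chord on that degree is Dbm, so here it functions as i, borrowed from the parallel minor.

i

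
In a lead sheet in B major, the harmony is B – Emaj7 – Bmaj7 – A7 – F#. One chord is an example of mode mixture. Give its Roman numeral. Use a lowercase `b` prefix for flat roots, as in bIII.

The diatonic triads in B major are B, C#m, D#m, E, F#, G#m, A#dim. Of the given chords, B, Emaj7, Bmaj7 and F# are diatonic. But A7 (A–C#–E–G) is foreign: the diatonic vii° on degree 7 is A#dim, whereas A7 comes from B minor. It is labeled bVII7.

bVII7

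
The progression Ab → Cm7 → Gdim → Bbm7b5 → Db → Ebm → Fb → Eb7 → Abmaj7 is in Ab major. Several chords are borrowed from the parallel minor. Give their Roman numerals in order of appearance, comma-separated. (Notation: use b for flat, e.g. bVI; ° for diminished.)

The diatonic triads in Ab major are Ab, Bbm, Cm, Db, Eb, Fm, Gdim. Ab, Cm7, Gdim, Db, Eb7 and Abmaj7 all belong to that set. But Bbm7b5 (Bb–Db–Fb–Ab) is foreign: the diatonic ii on degree 2 is Bbm, whereas Bbm7b5 comes from Ab minor. It is labeled iiø7. Ebm (Eb–Gb–Bb) is not: scale degree 5 in Ab major carries Eb (V). In Ab minor the chord on that degree is Ebm, so here it functions as v, borrowed from the parallel minor. Fb (Fb–Ab–Cb) is not: scale degree 6 in Ab major carries Fm (vi). In Ab minor the chord on that degree is Fb, so here it functions as bVI, borrowed from the parallel minor.

iiø7, v, bVI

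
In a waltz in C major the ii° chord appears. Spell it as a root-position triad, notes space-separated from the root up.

ii° is built on scale degree 2, which is D in both C major and its parallel. Building the diminished chord from the parallel minor on D: D–F–Ab.

D F Ab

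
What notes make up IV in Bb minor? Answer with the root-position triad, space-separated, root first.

The root, Eb, is scale degree 4 — the same note in Bb minor and Bb major; only the chord quality changes. In Bb major the chord on Eb is Eb–G–Bb.

Eb G Bb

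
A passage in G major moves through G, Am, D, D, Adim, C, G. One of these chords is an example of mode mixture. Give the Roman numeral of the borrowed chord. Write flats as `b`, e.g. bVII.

G major has the diatonic set G, Am, Bm, C, D, Em, F#dim. Of the given chords, G, Am, D and C are diatonic. Adim (A–C–Eb) doesn't fit — on degree 2 G major would have Am (ii). Adim is the degree-2 chord of G minor, so it is the borrowed ii°.

ii°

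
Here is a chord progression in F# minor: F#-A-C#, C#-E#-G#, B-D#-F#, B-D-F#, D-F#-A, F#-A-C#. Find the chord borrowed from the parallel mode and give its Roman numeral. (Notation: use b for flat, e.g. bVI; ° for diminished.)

IV

In F# minor (with V from harmonic minor) the diatonic chords are F#m, G#dim, A, Bm, C#, D, E. F#–A–C# = F#m, C#–E#–G# = C#, B–D–F# = Bm and D–F#–A = D all belong to that set. B–D#–F# doesn't fit — on degree 4 F# minor would have Bm (iv). B is the degree-4 chord of F# major, so it is the borrowed IV.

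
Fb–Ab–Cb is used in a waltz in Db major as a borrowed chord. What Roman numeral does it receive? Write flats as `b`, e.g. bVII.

Fb is the lowered form of scale degree 3 in Db major (the diatonic degree 3 is F). Fb–Ab–Cb is a major chord — the form found in Db minor, not the diatonic iii (Fm). Borrowed into Db major it is written bIII.

bIII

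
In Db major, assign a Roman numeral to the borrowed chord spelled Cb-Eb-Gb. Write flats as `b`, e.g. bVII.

bVII

The root Cb is the lowered 7th scale degree — diatonically Db major has C there. The diatonic chord on degree 7 would be Cdim (vii°), but Cb–Eb–Gb is the major chord from Db minor. As a borrowed chord it is labeled bVII.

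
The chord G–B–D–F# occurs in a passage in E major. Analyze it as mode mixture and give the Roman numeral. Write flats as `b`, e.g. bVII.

bIIImaj7

G is the lowered form of scale degree 3 in E major (the diatonic degree 3 is G#). The diatonic chord on degree 3 would be G#m (iii), but G–B–D–F# is the major-seventh chord from E minor. As a borrowed chord it is labeled bIIImaj7.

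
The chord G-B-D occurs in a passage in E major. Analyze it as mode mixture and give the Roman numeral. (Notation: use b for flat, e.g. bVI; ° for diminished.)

bIII

The root G is the lowered 3rd scale degree — diatonically E major has G# there. Diatonically E major has G#m (iii) on that degree; G–B–D is instead the major chord native to E minor, so it takes the label bIII.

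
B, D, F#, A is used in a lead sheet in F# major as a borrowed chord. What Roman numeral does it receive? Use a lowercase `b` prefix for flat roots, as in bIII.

The root B is the diatonic 4th degree of F# major; the borrowing shows in the chord quality. The diatonic chord on degree 4 would be B (IV), but B–D–F#–A is the minor-seventh chord from F# minor. As a borrowed chord it is labeled iv7.

iv7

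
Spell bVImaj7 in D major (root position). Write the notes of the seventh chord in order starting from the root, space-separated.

Bb D F A

Scale degree 6 in D major is B. bVImaj7 uses the lowered form, Bb, taken from D minor. Building the major-seventh chord from the parallel minor on Bb: Bb–D–F–A.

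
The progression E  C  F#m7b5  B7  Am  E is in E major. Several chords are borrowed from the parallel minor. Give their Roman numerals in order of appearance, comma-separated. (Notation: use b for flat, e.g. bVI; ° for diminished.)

bVI, iiø7, iv

In E major the diatonic chords are E, F#m, G#m, A, B, C#m, D#dim. E and B7 both belong to that set. C (C–E–G) is not: scale degree 6 in E major carries C#m (vi). In E minor the chord on that degree is C, so here it functions as bVI, borrowed from the parallel minor. F#m7b5 (F#–A–C–E) doesn't fit — on degree 2 E major would have F#m (ii). F#m7b5 is the degree-2 chord of E minor, so it is the borrowed iiø7. But Am (A–C–E) is foreign: the diatonic IV on degree 4 is A, whereas Am comes from E minor. It is labeled iv.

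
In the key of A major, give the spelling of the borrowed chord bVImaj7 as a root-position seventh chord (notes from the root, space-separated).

The root of bVImaj7 is the lowered 6th degree: F# becomes F. In A minor the chord on F is F–A–C–E.

F A C E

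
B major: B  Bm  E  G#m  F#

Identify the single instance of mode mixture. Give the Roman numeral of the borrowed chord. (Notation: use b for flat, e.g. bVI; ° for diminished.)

In B major the diatonic chords are B, C#m, D#m, E, F#, G#m, A#dim. B, E, G#m and F# are all diatonic. Bm (B–D–F#) is not: scale degree 1 in B major carries B (I). In B minor the chord on that degree is Bm, so here it functions as i, borrowed from the parallel minor.

i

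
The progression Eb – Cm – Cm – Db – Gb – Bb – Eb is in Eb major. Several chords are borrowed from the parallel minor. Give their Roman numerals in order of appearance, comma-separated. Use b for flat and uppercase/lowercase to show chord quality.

bVII, bIII

Eb major has the diatonic set Eb, Fm, Gm, Ab, Bb, Cm, Ddim. Eb, Cm and Bb are all diatonic. Db (Db–F–Ab) is not: scale degree 7 in Eb major carries Ddim (vii°). In Eb minor the chord on that degree is Db, so here it functions as bVII, borrowed from the parallel minor. Gb (Gb–Bb–Db) doesn't fit — on degree 3 Eb major would have Gm (iii). Gb is the degree-3 chord of Eb minor, so it is the borrowed bIII.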